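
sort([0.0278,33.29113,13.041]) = [0.0278,13.041,33.29113]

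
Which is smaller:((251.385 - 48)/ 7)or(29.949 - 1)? (29.949 - 1)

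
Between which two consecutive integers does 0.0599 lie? 0 and 1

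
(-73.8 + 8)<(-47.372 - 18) True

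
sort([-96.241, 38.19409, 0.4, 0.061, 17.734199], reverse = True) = [38.19409, 17.734199, 0.4, 0.061, -96.241]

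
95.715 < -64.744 False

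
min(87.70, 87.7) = 87.70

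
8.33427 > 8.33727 False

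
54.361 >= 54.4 False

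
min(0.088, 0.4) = 0.088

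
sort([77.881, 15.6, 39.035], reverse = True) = [77.881, 39.035, 15.6]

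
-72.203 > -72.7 True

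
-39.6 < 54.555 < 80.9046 True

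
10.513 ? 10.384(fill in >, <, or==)>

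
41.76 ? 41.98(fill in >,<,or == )<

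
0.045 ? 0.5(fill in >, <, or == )<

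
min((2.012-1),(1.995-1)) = 0.995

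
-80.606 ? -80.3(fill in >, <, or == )<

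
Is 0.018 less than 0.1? Yes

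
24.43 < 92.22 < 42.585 False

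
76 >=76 True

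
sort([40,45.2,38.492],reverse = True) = [45.2,40,38.492]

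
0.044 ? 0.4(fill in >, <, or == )<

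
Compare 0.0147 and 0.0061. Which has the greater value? 0.0147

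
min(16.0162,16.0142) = 16.0142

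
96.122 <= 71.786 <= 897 False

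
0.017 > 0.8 False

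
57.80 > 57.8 False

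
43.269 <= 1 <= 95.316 False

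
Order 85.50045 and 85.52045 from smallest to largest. 85.50045, 85.52045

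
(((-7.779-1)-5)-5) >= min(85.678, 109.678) False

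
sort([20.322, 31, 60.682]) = [20.322, 31, 60.682]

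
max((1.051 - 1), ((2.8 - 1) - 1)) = 0.8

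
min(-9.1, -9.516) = -9.516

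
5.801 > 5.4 True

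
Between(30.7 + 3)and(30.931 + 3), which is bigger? (30.931 + 3)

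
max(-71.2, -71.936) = -71.2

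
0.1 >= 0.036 True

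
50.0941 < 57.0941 True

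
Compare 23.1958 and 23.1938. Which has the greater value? 23.1958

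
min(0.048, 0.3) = 0.048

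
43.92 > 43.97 False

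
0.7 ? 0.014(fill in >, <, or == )>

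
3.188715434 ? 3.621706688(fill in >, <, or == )<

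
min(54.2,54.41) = 54.2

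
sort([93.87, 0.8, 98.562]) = [0.8, 93.87, 98.562]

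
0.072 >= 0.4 False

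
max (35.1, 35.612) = 35.612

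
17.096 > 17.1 False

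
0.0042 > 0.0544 False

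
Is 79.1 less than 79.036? No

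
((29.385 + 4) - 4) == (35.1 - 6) False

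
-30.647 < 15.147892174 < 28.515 True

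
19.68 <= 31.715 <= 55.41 True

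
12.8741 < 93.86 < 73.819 False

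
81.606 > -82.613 True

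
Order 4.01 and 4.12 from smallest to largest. 4.01, 4.12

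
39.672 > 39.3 True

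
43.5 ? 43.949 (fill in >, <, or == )<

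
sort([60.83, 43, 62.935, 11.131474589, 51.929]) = [11.131474589, 43, 51.929, 60.83, 62.935]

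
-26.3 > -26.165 False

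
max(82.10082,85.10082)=85.10082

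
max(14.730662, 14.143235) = 14.730662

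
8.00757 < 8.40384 True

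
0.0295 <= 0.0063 False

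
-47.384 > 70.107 False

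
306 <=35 False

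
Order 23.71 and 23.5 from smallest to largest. 23.5, 23.71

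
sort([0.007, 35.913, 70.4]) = [0.007, 35.913, 70.4]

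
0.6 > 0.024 True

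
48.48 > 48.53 False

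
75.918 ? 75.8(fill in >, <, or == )>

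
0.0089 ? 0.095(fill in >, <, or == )<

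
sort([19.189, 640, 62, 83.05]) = [19.189, 62, 83.05, 640]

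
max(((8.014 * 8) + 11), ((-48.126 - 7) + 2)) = 75.112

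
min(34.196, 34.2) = 34.196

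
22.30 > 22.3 False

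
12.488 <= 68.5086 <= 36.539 False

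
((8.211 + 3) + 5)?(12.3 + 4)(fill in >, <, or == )<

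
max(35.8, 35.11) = 35.8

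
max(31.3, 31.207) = 31.3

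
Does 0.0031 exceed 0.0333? No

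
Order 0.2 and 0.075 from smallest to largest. 0.075, 0.2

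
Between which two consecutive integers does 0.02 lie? 0 and 1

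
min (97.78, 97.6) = 97.6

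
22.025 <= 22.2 True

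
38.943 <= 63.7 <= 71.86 True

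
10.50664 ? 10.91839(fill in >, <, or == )<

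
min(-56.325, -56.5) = -56.5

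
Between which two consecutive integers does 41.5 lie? 41 and 42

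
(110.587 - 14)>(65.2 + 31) True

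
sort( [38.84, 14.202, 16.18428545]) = [14.202, 16.18428545, 38.84]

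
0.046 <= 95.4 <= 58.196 False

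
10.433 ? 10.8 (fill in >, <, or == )<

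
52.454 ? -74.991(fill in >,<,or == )>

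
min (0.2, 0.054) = 0.054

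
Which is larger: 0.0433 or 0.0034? 0.0433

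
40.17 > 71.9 False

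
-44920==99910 False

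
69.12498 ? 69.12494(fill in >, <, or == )>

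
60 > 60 False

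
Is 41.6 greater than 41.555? Yes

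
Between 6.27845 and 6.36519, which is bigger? 6.36519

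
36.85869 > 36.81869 True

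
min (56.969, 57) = 56.969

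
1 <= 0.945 False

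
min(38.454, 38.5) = 38.454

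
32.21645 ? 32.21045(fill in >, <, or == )>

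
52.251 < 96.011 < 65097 True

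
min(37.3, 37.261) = 37.261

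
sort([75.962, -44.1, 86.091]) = [-44.1, 75.962, 86.091]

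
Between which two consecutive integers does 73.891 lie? 73 and 74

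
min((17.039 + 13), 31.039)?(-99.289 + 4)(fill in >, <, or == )>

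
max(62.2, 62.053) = 62.2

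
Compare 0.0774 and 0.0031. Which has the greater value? 0.0774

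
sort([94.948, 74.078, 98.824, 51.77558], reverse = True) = [98.824, 94.948, 74.078, 51.77558]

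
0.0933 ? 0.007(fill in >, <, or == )>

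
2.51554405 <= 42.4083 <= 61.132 True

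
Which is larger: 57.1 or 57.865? 57.865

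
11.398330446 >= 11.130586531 True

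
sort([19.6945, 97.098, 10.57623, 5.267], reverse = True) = [97.098, 19.6945, 10.57623, 5.267]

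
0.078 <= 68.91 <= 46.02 False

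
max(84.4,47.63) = 84.4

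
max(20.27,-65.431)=20.27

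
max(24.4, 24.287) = 24.4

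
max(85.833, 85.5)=85.833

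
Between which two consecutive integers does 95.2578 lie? 95 and 96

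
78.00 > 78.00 False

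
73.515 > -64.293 True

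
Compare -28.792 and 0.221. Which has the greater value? 0.221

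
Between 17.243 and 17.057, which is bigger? 17.243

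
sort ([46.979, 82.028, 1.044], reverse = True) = [82.028, 46.979, 1.044]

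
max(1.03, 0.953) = 1.03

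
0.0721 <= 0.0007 False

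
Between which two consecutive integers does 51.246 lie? 51 and 52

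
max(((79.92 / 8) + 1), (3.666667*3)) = 11.000001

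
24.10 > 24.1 False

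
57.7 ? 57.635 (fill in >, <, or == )>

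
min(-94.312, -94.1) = -94.312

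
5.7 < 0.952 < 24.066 False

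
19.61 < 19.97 True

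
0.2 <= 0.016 False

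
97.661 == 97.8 False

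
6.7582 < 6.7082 False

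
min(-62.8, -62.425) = -62.8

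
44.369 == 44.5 False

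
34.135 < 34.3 True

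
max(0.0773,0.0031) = 0.0773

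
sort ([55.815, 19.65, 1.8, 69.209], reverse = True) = [69.209, 55.815, 19.65, 1.8]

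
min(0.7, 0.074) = 0.074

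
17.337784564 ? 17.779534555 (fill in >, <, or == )<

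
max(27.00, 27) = 27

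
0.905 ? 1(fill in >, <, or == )<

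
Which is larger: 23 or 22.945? 23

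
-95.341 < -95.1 True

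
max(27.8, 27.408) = 27.8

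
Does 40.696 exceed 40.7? No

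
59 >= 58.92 True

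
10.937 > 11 False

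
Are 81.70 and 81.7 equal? Yes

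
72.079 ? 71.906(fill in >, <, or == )>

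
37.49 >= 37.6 False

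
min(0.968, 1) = 0.968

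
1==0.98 False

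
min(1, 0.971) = 0.971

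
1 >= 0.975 True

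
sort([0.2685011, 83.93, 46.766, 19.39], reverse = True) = [83.93, 46.766, 19.39, 0.2685011]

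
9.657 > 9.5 True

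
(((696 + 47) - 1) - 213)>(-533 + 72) True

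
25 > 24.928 True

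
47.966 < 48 True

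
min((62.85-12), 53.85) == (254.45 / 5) False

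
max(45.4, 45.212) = 45.4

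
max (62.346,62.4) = 62.4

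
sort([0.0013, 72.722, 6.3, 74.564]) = [0.0013, 6.3, 72.722, 74.564]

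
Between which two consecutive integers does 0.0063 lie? 0 and 1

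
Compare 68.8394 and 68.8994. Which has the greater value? 68.8994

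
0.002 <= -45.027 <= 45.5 False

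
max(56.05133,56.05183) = 56.05183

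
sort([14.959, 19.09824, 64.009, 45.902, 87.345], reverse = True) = [87.345, 64.009, 45.902, 19.09824, 14.959]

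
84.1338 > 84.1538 False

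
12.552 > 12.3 True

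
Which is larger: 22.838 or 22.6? 22.838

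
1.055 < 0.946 False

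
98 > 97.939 True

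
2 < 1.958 False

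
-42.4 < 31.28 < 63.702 True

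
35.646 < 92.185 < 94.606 True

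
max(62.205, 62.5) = 62.5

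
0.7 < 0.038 False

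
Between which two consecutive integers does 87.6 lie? 87 and 88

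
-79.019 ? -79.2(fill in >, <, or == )>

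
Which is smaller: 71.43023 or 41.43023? 41.43023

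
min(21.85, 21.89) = 21.85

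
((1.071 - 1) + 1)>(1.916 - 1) True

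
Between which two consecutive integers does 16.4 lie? 16 and 17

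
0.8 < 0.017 False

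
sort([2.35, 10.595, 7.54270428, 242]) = [2.35, 7.54270428, 10.595, 242]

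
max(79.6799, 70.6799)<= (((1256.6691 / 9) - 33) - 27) False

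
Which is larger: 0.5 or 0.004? 0.5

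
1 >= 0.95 True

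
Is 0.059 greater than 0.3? No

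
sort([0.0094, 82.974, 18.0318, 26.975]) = [0.0094, 18.0318, 26.975, 82.974]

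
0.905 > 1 False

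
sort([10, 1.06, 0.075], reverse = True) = [10, 1.06, 0.075]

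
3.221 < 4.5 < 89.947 True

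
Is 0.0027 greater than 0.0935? No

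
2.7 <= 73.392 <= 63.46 False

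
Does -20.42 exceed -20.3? No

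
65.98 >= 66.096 False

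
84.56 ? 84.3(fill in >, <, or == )>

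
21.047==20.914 False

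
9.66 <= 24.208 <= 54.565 True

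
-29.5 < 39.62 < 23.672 False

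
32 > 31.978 True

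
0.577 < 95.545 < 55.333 False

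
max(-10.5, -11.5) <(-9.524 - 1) False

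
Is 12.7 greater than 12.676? Yes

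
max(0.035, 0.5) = 0.5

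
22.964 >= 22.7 True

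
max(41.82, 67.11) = 67.11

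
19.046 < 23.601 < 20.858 False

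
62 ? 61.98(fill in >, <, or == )>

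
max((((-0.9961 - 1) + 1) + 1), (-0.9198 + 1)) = 0.0802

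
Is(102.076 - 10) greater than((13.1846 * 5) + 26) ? Yes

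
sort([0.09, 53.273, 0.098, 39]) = [0.09, 0.098, 39, 53.273]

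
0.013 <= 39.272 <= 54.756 True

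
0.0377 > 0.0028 True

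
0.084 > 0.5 False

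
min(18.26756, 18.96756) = 18.26756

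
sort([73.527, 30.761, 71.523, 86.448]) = [30.761, 71.523, 73.527, 86.448]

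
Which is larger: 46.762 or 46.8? 46.8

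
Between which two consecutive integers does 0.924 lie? 0 and 1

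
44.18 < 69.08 True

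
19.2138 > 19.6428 False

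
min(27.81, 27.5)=27.5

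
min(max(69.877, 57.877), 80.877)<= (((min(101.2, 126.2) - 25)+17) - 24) False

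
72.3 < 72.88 True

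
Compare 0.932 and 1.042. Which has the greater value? 1.042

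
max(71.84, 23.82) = 71.84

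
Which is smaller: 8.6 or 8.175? 8.175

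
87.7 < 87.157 False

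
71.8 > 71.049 True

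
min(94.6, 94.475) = 94.475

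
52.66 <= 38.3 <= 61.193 False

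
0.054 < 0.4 True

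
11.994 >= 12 False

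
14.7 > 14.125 True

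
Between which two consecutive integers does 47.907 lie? 47 and 48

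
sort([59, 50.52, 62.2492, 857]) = [50.52, 59, 62.2492, 857]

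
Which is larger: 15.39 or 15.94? 15.94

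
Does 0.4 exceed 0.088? Yes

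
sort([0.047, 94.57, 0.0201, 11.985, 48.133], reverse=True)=[94.57, 48.133, 11.985, 0.047, 0.0201]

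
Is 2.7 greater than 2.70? No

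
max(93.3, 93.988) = 93.988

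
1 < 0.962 False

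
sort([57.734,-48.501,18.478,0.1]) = [-48.501,0.1,18.478,57.734]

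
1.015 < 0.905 False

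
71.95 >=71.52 True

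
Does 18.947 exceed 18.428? Yes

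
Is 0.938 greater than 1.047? No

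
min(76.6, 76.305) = 76.305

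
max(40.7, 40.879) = 40.879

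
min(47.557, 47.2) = 47.2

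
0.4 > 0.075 True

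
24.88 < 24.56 False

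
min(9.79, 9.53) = 9.53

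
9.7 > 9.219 True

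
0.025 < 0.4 True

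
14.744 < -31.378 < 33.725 False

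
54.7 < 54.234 False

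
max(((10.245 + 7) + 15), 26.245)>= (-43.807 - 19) True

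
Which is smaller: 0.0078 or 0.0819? 0.0078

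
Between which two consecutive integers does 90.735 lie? 90 and 91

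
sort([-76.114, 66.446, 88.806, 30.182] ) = [-76.114, 30.182, 66.446, 88.806]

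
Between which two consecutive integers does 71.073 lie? 71 and 72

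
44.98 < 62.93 True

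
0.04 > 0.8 False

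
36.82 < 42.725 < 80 True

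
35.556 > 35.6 False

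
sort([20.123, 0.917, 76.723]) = [0.917, 20.123, 76.723]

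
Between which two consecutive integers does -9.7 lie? -10 and -9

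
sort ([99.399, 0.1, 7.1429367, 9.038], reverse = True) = [99.399, 9.038, 7.1429367, 0.1]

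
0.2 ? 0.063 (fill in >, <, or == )>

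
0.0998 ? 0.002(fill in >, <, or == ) >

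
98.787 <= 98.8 True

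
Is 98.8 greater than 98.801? No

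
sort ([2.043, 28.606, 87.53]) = [2.043, 28.606, 87.53]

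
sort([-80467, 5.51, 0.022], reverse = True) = [5.51, 0.022, -80467]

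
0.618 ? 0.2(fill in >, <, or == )>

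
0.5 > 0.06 True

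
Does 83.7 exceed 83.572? Yes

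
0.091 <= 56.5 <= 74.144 True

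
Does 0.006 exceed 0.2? No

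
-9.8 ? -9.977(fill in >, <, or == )>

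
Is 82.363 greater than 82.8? No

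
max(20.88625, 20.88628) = 20.88628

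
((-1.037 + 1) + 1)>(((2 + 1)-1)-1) False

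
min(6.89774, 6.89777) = 6.89774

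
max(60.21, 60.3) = 60.3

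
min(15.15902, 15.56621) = 15.15902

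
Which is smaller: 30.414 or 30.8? 30.414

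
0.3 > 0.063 True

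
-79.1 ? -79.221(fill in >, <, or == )>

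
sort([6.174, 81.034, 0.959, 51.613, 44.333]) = [0.959, 6.174, 44.333, 51.613, 81.034]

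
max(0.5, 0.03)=0.5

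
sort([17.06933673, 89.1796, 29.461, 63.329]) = [17.06933673, 29.461, 63.329, 89.1796]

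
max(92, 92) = 92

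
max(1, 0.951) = 1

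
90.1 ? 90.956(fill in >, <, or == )<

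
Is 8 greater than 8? No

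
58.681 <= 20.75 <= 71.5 False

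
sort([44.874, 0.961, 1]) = [0.961, 1, 44.874]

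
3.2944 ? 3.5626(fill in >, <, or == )<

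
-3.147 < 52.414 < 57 True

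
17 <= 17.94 True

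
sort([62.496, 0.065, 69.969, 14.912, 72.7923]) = [0.065, 14.912, 62.496, 69.969, 72.7923]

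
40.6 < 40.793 True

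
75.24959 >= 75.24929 True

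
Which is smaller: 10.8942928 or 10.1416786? 10.1416786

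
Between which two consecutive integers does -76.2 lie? -77 and -76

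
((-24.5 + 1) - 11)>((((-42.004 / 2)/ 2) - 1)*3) True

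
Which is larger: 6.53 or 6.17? 6.53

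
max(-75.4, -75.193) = -75.193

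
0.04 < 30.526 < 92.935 True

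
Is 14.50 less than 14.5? No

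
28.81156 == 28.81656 False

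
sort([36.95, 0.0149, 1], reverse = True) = [36.95, 1, 0.0149]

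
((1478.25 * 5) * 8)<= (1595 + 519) False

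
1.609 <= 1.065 False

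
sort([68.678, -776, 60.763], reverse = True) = [68.678, 60.763, -776]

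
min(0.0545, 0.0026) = 0.0026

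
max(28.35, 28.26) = 28.35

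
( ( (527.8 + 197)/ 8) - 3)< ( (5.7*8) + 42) False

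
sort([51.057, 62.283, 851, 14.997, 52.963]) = [14.997, 51.057, 52.963, 62.283, 851]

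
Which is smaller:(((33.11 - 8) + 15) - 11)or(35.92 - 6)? (((33.11 - 8) + 15) - 11)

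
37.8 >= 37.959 False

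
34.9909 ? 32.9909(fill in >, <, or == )>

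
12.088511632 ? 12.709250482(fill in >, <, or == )<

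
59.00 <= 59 True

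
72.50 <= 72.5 True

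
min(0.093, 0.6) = 0.093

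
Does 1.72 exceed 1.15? Yes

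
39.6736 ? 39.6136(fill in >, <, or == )>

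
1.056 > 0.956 True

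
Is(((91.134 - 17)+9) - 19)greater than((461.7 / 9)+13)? No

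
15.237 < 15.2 False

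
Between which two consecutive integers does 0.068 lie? 0 and 1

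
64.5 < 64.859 True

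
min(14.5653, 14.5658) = 14.5653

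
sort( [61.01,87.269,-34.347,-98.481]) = [-98.481,-34.347,61.01,87.269]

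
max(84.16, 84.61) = 84.61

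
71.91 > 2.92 True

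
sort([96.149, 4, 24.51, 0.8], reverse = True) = [96.149, 24.51, 4, 0.8]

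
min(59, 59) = 59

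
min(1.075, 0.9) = 0.9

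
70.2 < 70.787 True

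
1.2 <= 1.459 True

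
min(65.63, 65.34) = 65.34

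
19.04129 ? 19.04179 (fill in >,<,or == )<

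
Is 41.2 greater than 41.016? Yes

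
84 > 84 False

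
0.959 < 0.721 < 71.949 False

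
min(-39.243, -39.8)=-39.8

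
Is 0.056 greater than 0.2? No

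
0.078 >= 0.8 False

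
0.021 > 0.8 False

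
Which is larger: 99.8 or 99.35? 99.8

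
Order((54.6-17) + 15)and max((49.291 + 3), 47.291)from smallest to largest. max((49.291 + 3), 47.291), ((54.6-17) + 15)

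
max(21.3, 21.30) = 21.30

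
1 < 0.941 False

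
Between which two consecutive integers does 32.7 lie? 32 and 33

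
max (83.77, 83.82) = 83.82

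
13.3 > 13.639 False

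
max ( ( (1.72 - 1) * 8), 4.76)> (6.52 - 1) True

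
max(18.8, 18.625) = 18.8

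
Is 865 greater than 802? Yes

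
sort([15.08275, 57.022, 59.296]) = [15.08275, 57.022, 59.296]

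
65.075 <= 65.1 True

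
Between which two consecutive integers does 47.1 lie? 47 and 48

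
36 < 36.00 False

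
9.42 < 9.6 True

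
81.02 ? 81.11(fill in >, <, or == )<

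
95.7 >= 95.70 True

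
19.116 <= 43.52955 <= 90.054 True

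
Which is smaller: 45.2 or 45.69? 45.2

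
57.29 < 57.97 True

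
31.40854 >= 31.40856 False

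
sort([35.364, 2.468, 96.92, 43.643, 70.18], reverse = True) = [96.92, 70.18, 43.643, 35.364, 2.468]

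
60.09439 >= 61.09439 False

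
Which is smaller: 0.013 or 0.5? 0.013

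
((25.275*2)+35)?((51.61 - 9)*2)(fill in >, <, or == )>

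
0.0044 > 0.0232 False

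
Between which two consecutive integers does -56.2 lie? -57 and -56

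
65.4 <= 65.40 True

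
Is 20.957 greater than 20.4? Yes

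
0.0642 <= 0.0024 False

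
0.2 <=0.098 False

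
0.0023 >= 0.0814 False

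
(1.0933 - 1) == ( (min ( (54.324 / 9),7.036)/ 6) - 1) False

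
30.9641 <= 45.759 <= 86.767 True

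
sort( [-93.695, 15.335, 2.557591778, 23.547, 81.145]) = [-93.695, 2.557591778, 15.335, 23.547, 81.145]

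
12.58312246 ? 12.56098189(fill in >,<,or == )>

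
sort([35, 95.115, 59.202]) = [35, 59.202, 95.115]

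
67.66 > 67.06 True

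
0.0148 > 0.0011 True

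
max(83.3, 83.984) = 83.984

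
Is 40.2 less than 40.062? No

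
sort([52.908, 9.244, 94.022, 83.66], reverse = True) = [94.022, 83.66, 52.908, 9.244]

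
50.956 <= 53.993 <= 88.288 True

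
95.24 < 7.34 False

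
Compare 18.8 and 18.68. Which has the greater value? 18.8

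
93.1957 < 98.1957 True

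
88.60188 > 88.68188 False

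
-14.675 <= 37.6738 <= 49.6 True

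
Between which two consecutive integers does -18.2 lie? -19 and -18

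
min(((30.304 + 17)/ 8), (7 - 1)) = 5.913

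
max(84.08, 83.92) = 84.08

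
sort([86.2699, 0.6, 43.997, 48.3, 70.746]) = [0.6, 43.997, 48.3, 70.746, 86.2699]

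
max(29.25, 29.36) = 29.36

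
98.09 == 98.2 False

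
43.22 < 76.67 True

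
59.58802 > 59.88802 False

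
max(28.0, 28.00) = 28.00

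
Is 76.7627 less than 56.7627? No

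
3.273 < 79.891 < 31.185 False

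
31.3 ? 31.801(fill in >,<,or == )<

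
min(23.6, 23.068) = 23.068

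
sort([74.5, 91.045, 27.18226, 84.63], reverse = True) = [91.045, 84.63, 74.5, 27.18226]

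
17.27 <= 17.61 True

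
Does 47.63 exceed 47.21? Yes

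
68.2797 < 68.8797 True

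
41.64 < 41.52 False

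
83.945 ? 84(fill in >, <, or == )<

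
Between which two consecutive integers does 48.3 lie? 48 and 49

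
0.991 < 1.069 True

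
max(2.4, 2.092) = 2.4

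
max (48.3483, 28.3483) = 48.3483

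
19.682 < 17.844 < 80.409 False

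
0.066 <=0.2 True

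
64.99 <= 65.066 True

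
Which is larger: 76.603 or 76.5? 76.603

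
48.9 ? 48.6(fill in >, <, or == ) >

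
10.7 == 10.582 False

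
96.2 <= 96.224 True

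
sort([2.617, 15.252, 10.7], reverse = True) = [15.252, 10.7, 2.617]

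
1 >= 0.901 True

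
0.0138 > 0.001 True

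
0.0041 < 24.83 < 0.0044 False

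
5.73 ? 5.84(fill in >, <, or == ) <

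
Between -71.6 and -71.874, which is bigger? -71.6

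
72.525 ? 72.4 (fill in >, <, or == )>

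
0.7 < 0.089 False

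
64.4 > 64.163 True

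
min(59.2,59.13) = 59.13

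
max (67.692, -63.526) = 67.692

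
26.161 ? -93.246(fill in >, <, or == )>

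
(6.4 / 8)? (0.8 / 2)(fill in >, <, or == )>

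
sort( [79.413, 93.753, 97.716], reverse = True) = [97.716, 93.753, 79.413]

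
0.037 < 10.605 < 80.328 True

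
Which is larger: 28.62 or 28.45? 28.62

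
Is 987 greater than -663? Yes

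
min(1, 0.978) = 0.978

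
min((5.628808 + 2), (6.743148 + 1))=7.628808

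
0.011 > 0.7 False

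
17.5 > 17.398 True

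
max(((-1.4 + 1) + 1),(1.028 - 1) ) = 0.6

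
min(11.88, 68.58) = 11.88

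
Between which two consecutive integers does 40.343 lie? 40 and 41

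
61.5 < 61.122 False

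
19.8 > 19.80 False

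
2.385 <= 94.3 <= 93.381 False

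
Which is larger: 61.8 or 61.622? 61.8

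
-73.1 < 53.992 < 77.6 True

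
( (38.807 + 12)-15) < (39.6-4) False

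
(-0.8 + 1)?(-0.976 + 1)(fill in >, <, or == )>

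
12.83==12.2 False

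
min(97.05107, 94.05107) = 94.05107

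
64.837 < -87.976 False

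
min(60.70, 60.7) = 60.70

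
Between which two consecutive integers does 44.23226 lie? 44 and 45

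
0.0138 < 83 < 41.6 False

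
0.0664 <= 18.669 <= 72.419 True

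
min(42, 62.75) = 42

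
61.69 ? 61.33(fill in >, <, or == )>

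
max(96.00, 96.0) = 96.0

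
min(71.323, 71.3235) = 71.323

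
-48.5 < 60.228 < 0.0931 False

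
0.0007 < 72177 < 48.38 False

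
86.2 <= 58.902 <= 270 False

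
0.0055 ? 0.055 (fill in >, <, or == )<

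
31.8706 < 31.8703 False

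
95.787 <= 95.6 False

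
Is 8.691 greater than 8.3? Yes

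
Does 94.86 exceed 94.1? Yes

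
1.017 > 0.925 True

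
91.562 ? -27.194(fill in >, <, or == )>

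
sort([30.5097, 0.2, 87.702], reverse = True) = [87.702, 30.5097, 0.2]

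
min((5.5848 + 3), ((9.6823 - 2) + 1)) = 8.5848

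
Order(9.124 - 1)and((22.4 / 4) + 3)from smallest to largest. (9.124 - 1), ((22.4 / 4) + 3)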